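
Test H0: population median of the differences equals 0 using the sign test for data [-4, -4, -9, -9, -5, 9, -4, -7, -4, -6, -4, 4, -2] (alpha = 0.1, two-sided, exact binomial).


Step 1: Discard zero differences. Original n = 13; n_eff = number of nonzero differences = 13.
Nonzero differences (with sign): -4, -4, -9, -9, -5, +9, -4, -7, -4, -6, -4, +4, -2
Step 2: Count signs: positive = 2, negative = 11.
Step 3: Under H0: P(positive) = 0.5, so the number of positives S ~ Bin(13, 0.5).
Step 4: Two-sided exact p-value = sum of Bin(13,0.5) probabilities at or below the observed probability = 0.022461.
Step 5: alpha = 0.1. reject H0.

n_eff = 13, pos = 2, neg = 11, p = 0.022461, reject H0.


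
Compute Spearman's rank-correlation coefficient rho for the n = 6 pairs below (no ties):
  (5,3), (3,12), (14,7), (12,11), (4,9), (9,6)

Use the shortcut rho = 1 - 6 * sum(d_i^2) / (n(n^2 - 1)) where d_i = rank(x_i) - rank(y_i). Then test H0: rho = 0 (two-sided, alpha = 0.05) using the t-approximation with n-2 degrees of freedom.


Step 1: Rank x and y separately (midranks; no ties here).
rank(x): 5->3, 3->1, 14->6, 12->5, 4->2, 9->4
rank(y): 3->1, 12->6, 7->3, 11->5, 9->4, 6->2
Step 2: d_i = R_x(i) - R_y(i); compute d_i^2.
  (3-1)^2=4, (1-6)^2=25, (6-3)^2=9, (5-5)^2=0, (2-4)^2=4, (4-2)^2=4
sum(d^2) = 46.
Step 3: rho = 1 - 6*46 / (6*(6^2 - 1)) = 1 - 276/210 = -0.314286.
Step 4: Under H0, t = rho * sqrt((n-2)/(1-rho^2)) = -0.6621 ~ t(4).
Step 5: Two-sided p-value from the t-distribution with 4 df = 0.544093.
Step 6: alpha = 0.05. fail to reject H0.

rho = -0.3143, p = 0.544093, fail to reject H0 at alpha = 0.05.


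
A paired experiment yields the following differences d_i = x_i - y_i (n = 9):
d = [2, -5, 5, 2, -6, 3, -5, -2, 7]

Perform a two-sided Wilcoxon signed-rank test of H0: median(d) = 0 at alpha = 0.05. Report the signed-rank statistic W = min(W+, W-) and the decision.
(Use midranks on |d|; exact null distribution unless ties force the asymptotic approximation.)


Step 1: Drop any zero differences (none here) and take |d_i|.
|d| = [2, 5, 5, 2, 6, 3, 5, 2, 7]
Step 2: Midrank |d_i| (ties get averaged ranks).
ranks: |2|->2, |5|->6, |5|->6, |2|->2, |6|->8, |3|->4, |5|->6, |2|->2, |7|->9
Step 3: Attach original signs; sum ranks with positive sign and with negative sign.
W+ = 2 + 6 + 2 + 4 + 9 = 23
W- = 6 + 8 + 6 + 2 = 22
(Check: W+ + W- = 45 should equal n(n+1)/2 = 45.)
Step 4: Test statistic W = min(W+, W-) = 22.
Step 5: Ties in |d|, so use the tie-corrected normal approximation.
        E[W] = n(n+1)/4 = 9*10/4 = 22.5.
        Tie groups: |d|=2 (t=3), |d|=5 (t=3); sum(t^3 - t) = 48.
        Var[W] = n(n+1)(2n+1)/24 - sum(t^3-t)/48 = 1710/24 - 48/48 = 70.25.
        z = (W - E[W]) / sqrt(Var[W]) = (22 - 22.5) / 8.3815 = -0.0597.
        Two-sided p = 2*Phi(z) = 0.952430.
Step 6: alpha = 0.05. fail to reject H0.

W+ = 23, W- = 22, W = min = 22, p = 0.952430, fail to reject H0.


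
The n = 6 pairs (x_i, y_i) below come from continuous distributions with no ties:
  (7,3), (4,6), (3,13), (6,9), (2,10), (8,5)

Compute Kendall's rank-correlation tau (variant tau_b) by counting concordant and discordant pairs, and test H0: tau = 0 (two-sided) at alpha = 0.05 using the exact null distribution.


Step 1: Enumerate the 15 unordered pairs (i,j) with i<j and classify each by sign(x_j-x_i) * sign(y_j-y_i).
  (1,2):dx=-3,dy=+3->D; (1,3):dx=-4,dy=+10->D; (1,4):dx=-1,dy=+6->D; (1,5):dx=-5,dy=+7->D
  (1,6):dx=+1,dy=+2->C; (2,3):dx=-1,dy=+7->D; (2,4):dx=+2,dy=+3->C; (2,5):dx=-2,dy=+4->D
  (2,6):dx=+4,dy=-1->D; (3,4):dx=+3,dy=-4->D; (3,5):dx=-1,dy=-3->C; (3,6):dx=+5,dy=-8->D
  (4,5):dx=-4,dy=+1->D; (4,6):dx=+2,dy=-4->D; (5,6):dx=+6,dy=-5->D
Step 2: C = 3, D = 12, total pairs = 15.
Step 3: tau = (C - D)/(n(n-1)/2) = (3 - 12)/15 = -0.600000.
Step 4: Exact two-sided p-value (enumerate n! = 720 permutations of y under H0): p = 0.136111.
Step 5: alpha = 0.05. fail to reject H0.

tau_b = -0.6000 (C=3, D=12), p = 0.136111, fail to reject H0.


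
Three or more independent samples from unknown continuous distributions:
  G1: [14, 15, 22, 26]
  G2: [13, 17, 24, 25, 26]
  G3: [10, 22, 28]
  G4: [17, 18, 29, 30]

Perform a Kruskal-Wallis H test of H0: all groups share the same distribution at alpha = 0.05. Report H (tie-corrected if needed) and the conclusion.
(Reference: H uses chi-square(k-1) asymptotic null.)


Step 1: Combine all N = 16 observations and assign midranks.
sorted (value, group, rank): (10,G3,1), (13,G2,2), (14,G1,3), (15,G1,4), (17,G2,5.5), (17,G4,5.5), (18,G4,7), (22,G1,8.5), (22,G3,8.5), (24,G2,10), (25,G2,11), (26,G1,12.5), (26,G2,12.5), (28,G3,14), (29,G4,15), (30,G4,16)
Step 2: Sum ranks within each group.
R_1 = 28 (n_1 = 4)
R_2 = 41 (n_2 = 5)
R_3 = 23.5 (n_3 = 3)
R_4 = 43.5 (n_4 = 4)
Step 3: H = 12/(N(N+1)) * sum(R_i^2/n_i) - 3(N+1)
     = 12/(16*17) * (28^2/4 + 41^2/5 + 23.5^2/3 + 43.5^2/4) - 3*17
     = 0.044118 * 1189.35 - 51
     = 1.471140.
Step 4: Ties present; correction factor C = 1 - 18/(16^3 - 16) = 0.995588. Corrected H = 1.471140 / 0.995588 = 1.477659.
Step 5: Under H0, H ~ chi^2(3); p-value = 0.687436.
Step 6: alpha = 0.05. fail to reject H0.

H = 1.4777, df = 3, p = 0.687436, fail to reject H0.


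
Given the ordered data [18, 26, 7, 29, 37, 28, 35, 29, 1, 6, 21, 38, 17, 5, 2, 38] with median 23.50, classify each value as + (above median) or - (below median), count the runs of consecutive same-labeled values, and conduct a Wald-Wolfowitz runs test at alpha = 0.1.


Step 1: Compute median = 23.50; label A = above, B = below.
Labels in order: BABAAAAABBBABBBA  (n_A = 8, n_B = 8)
Step 2: Count runs R = 8.
Step 3: Under H0 (random ordering), E[R] = 2*n_A*n_B/(n_A+n_B) + 1 = 2*8*8/16 + 1 = 9.0000.
        Var[R] = 2*n_A*n_B*(2*n_A*n_B - n_A - n_B) / ((n_A+n_B)^2 * (n_A+n_B-1)) = 14336/3840 = 3.7333.
        SD[R] = 1.9322.
Step 4: Continuity-corrected z = (R + 0.5 - E[R]) / SD[R] = (8 + 0.5 - 9.0000) / 1.9322 = -0.2588.
Step 5: Two-sided p-value via normal approximation = 2*(1 - Phi(|z|)) = 0.795809.
Step 6: alpha = 0.1. fail to reject H0.

R = 8, z = -0.2588, p = 0.795809, fail to reject H0.


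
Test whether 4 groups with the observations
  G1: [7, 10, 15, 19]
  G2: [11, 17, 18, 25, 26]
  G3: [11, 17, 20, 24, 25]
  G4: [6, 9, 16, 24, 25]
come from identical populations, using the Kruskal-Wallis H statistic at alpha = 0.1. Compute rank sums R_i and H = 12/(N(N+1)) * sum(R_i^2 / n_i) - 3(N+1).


Step 1: Combine all N = 19 observations and assign midranks.
sorted (value, group, rank): (6,G4,1), (7,G1,2), (9,G4,3), (10,G1,4), (11,G2,5.5), (11,G3,5.5), (15,G1,7), (16,G4,8), (17,G2,9.5), (17,G3,9.5), (18,G2,11), (19,G1,12), (20,G3,13), (24,G3,14.5), (24,G4,14.5), (25,G2,17), (25,G3,17), (25,G4,17), (26,G2,19)
Step 2: Sum ranks within each group.
R_1 = 25 (n_1 = 4)
R_2 = 62 (n_2 = 5)
R_3 = 59.5 (n_3 = 5)
R_4 = 43.5 (n_4 = 5)
Step 3: H = 12/(N(N+1)) * sum(R_i^2/n_i) - 3(N+1)
     = 12/(19*20) * (25^2/4 + 62^2/5 + 59.5^2/5 + 43.5^2/5) - 3*20
     = 0.031579 * 2011.55 - 60
     = 3.522632.
Step 4: Ties present; correction factor C = 1 - 42/(19^3 - 19) = 0.993860. Corrected H = 3.522632 / 0.993860 = 3.544395.
Step 5: Under H0, H ~ chi^2(3); p-value = 0.315050.
Step 6: alpha = 0.1. fail to reject H0.

H = 3.5444, df = 3, p = 0.315050, fail to reject H0.


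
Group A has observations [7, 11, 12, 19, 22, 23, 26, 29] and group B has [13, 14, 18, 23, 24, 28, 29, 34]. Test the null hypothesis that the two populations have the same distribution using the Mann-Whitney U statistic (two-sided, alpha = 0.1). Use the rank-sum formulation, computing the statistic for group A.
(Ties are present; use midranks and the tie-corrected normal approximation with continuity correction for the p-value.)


Step 1: Combine and sort all 16 observations; assign midranks.
sorted (value, group): (7,X), (11,X), (12,X), (13,Y), (14,Y), (18,Y), (19,X), (22,X), (23,X), (23,Y), (24,Y), (26,X), (28,Y), (29,X), (29,Y), (34,Y)
ranks: 7->1, 11->2, 12->3, 13->4, 14->5, 18->6, 19->7, 22->8, 23->9.5, 23->9.5, 24->11, 26->12, 28->13, 29->14.5, 29->14.5, 34->16
Step 2: Rank sum for X: R1 = 1 + 2 + 3 + 7 + 8 + 9.5 + 12 + 14.5 = 57.
Step 3: U_X = R1 - n1(n1+1)/2 = 57 - 8*9/2 = 57 - 36 = 21.
       U_Y = n1*n2 - U_X = 64 - 21 = 43.
Step 4: Ties are present, so use the tie-corrected normal approximation (with continuity correction) for the p-value.
Step 5: p-value = 0.269443; compare to alpha = 0.1. fail to reject H0.

U_X = 21, p = 0.269443, fail to reject H0 at alpha = 0.1.


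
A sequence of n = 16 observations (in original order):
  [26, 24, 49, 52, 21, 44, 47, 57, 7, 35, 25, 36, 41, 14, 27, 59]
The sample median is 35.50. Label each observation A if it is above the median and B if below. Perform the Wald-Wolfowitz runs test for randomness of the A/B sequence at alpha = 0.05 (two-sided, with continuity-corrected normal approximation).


Step 1: Compute median = 35.50; label A = above, B = below.
Labels in order: BBAABAAABBBAABBA  (n_A = 8, n_B = 8)
Step 2: Count runs R = 8.
Step 3: Under H0 (random ordering), E[R] = 2*n_A*n_B/(n_A+n_B) + 1 = 2*8*8/16 + 1 = 9.0000.
        Var[R] = 2*n_A*n_B*(2*n_A*n_B - n_A - n_B) / ((n_A+n_B)^2 * (n_A+n_B-1)) = 14336/3840 = 3.7333.
        SD[R] = 1.9322.
Step 4: Continuity-corrected z = (R + 0.5 - E[R]) / SD[R] = (8 + 0.5 - 9.0000) / 1.9322 = -0.2588.
Step 5: Two-sided p-value via normal approximation = 2*(1 - Phi(|z|)) = 0.795809.
Step 6: alpha = 0.05. fail to reject H0.

R = 8, z = -0.2588, p = 0.795809, fail to reject H0.


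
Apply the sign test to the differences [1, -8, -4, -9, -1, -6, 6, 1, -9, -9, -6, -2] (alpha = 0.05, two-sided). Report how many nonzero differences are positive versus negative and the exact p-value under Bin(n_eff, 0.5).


Step 1: Discard zero differences. Original n = 12; n_eff = number of nonzero differences = 12.
Nonzero differences (with sign): +1, -8, -4, -9, -1, -6, +6, +1, -9, -9, -6, -2
Step 2: Count signs: positive = 3, negative = 9.
Step 3: Under H0: P(positive) = 0.5, so the number of positives S ~ Bin(12, 0.5).
Step 4: Two-sided exact p-value = sum of Bin(12,0.5) probabilities at or below the observed probability = 0.145996.
Step 5: alpha = 0.05. fail to reject H0.

n_eff = 12, pos = 3, neg = 9, p = 0.145996, fail to reject H0.


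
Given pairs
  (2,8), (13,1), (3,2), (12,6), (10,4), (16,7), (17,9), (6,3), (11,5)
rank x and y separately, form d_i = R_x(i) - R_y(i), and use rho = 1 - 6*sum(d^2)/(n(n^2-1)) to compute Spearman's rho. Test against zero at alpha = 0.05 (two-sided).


Step 1: Rank x and y separately (midranks; no ties here).
rank(x): 2->1, 13->7, 3->2, 12->6, 10->4, 16->8, 17->9, 6->3, 11->5
rank(y): 8->8, 1->1, 2->2, 6->6, 4->4, 7->7, 9->9, 3->3, 5->5
Step 2: d_i = R_x(i) - R_y(i); compute d_i^2.
  (1-8)^2=49, (7-1)^2=36, (2-2)^2=0, (6-6)^2=0, (4-4)^2=0, (8-7)^2=1, (9-9)^2=0, (3-3)^2=0, (5-5)^2=0
sum(d^2) = 86.
Step 3: rho = 1 - 6*86 / (9*(9^2 - 1)) = 1 - 516/720 = 0.283333.
Step 4: Under H0, t = rho * sqrt((n-2)/(1-rho^2)) = 0.7817 ~ t(7).
Step 5: Two-sided p-value from the t-distribution with 7 df = 0.460030.
Step 6: alpha = 0.05. fail to reject H0.

rho = 0.2833, p = 0.460030, fail to reject H0 at alpha = 0.05.


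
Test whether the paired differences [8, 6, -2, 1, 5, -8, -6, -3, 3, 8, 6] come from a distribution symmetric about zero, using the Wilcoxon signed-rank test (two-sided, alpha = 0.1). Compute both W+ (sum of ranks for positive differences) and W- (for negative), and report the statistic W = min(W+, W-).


Step 1: Drop any zero differences (none here) and take |d_i|.
|d| = [8, 6, 2, 1, 5, 8, 6, 3, 3, 8, 6]
Step 2: Midrank |d_i| (ties get averaged ranks).
ranks: |8|->10, |6|->7, |2|->2, |1|->1, |5|->5, |8|->10, |6|->7, |3|->3.5, |3|->3.5, |8|->10, |6|->7
Step 3: Attach original signs; sum ranks with positive sign and with negative sign.
W+ = 10 + 7 + 1 + 5 + 3.5 + 10 + 7 = 43.5
W- = 2 + 10 + 7 + 3.5 = 22.5
(Check: W+ + W- = 66 should equal n(n+1)/2 = 66.)
Step 4: Test statistic W = min(W+, W-) = 22.5.
Step 5: Ties in |d|, so use the tie-corrected normal approximation.
        E[W] = n(n+1)/4 = 11*12/4 = 33.
        Tie groups: |d|=3 (t=2), |d|=6 (t=3), |d|=8 (t=3); sum(t^3 - t) = 54.
        Var[W] = n(n+1)(2n+1)/24 - sum(t^3-t)/48 = 3036/24 - 54/48 = 125.375.
        z = (W - E[W]) / sqrt(Var[W]) = (22.5 - 33) / 11.1971 = -0.9377.
        Two-sided p = 2*Phi(z) = 0.348377.
Step 6: alpha = 0.1. fail to reject H0.

W+ = 43.5, W- = 22.5, W = min = 22.5, p = 0.348377, fail to reject H0.


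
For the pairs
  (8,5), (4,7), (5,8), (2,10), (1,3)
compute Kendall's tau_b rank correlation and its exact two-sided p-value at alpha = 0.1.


Step 1: Enumerate the 10 unordered pairs (i,j) with i<j and classify each by sign(x_j-x_i) * sign(y_j-y_i).
  (1,2):dx=-4,dy=+2->D; (1,3):dx=-3,dy=+3->D; (1,4):dx=-6,dy=+5->D; (1,5):dx=-7,dy=-2->C
  (2,3):dx=+1,dy=+1->C; (2,4):dx=-2,dy=+3->D; (2,5):dx=-3,dy=-4->C; (3,4):dx=-3,dy=+2->D
  (3,5):dx=-4,dy=-5->C; (4,5):dx=-1,dy=-7->C
Step 2: C = 5, D = 5, total pairs = 10.
Step 3: tau = (C - D)/(n(n-1)/2) = (5 - 5)/10 = 0.000000.
Step 4: Exact two-sided p-value (enumerate n! = 120 permutations of y under H0): p = 1.000000.
Step 5: alpha = 0.1. fail to reject H0.

tau_b = 0.0000 (C=5, D=5), p = 1.000000, fail to reject H0.


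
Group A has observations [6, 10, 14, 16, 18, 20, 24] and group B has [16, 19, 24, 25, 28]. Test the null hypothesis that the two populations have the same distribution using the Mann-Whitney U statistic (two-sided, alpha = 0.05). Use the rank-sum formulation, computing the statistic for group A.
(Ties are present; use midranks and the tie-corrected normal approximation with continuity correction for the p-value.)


Step 1: Combine and sort all 12 observations; assign midranks.
sorted (value, group): (6,X), (10,X), (14,X), (16,X), (16,Y), (18,X), (19,Y), (20,X), (24,X), (24,Y), (25,Y), (28,Y)
ranks: 6->1, 10->2, 14->3, 16->4.5, 16->4.5, 18->6, 19->7, 20->8, 24->9.5, 24->9.5, 25->11, 28->12
Step 2: Rank sum for X: R1 = 1 + 2 + 3 + 4.5 + 6 + 8 + 9.5 = 34.
Step 3: U_X = R1 - n1(n1+1)/2 = 34 - 7*8/2 = 34 - 28 = 6.
       U_Y = n1*n2 - U_X = 35 - 6 = 29.
Step 4: Ties are present, so use the tie-corrected normal approximation (with continuity correction) for the p-value.
Step 5: p-value = 0.073025; compare to alpha = 0.05. fail to reject H0.

U_X = 6, p = 0.073025, fail to reject H0 at alpha = 0.05.


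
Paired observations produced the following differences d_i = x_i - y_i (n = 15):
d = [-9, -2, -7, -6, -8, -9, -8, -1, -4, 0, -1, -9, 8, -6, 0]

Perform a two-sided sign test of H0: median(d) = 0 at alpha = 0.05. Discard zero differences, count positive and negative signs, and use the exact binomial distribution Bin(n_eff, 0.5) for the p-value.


Step 1: Discard zero differences. Original n = 15; n_eff = number of nonzero differences = 13.
Nonzero differences (with sign): -9, -2, -7, -6, -8, -9, -8, -1, -4, -1, -9, +8, -6
Step 2: Count signs: positive = 1, negative = 12.
Step 3: Under H0: P(positive) = 0.5, so the number of positives S ~ Bin(13, 0.5).
Step 4: Two-sided exact p-value = sum of Bin(13,0.5) probabilities at or below the observed probability = 0.003418.
Step 5: alpha = 0.05. reject H0.

n_eff = 13, pos = 1, neg = 12, p = 0.003418, reject H0.


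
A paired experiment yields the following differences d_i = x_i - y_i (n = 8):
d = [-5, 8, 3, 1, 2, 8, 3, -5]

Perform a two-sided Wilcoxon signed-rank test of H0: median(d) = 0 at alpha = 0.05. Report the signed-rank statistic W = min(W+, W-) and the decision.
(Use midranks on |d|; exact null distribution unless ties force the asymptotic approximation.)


Step 1: Drop any zero differences (none here) and take |d_i|.
|d| = [5, 8, 3, 1, 2, 8, 3, 5]
Step 2: Midrank |d_i| (ties get averaged ranks).
ranks: |5|->5.5, |8|->7.5, |3|->3.5, |1|->1, |2|->2, |8|->7.5, |3|->3.5, |5|->5.5
Step 3: Attach original signs; sum ranks with positive sign and with negative sign.
W+ = 7.5 + 3.5 + 1 + 2 + 7.5 + 3.5 = 25
W- = 5.5 + 5.5 = 11
(Check: W+ + W- = 36 should equal n(n+1)/2 = 36.)
Step 4: Test statistic W = min(W+, W-) = 11.
Step 5: Ties in |d|, so use the tie-corrected normal approximation.
        E[W] = n(n+1)/4 = 8*9/4 = 18.
        Tie groups: |d|=3 (t=2), |d|=5 (t=2), |d|=8 (t=2); sum(t^3 - t) = 18.
        Var[W] = n(n+1)(2n+1)/24 - sum(t^3-t)/48 = 1224/24 - 18/48 = 50.625.
        z = (W - E[W]) / sqrt(Var[W]) = (11 - 18) / 7.1151 = -0.9838.
        Two-sided p = 2*Phi(z) = 0.325204.
Step 6: alpha = 0.05. fail to reject H0.

W+ = 25, W- = 11, W = min = 11, p = 0.325204, fail to reject H0.


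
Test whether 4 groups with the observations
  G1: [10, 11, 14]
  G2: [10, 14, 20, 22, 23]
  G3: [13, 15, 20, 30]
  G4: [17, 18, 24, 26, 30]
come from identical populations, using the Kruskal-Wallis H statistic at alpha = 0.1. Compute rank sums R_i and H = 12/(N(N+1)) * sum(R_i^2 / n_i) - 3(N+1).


Step 1: Combine all N = 17 observations and assign midranks.
sorted (value, group, rank): (10,G1,1.5), (10,G2,1.5), (11,G1,3), (13,G3,4), (14,G1,5.5), (14,G2,5.5), (15,G3,7), (17,G4,8), (18,G4,9), (20,G2,10.5), (20,G3,10.5), (22,G2,12), (23,G2,13), (24,G4,14), (26,G4,15), (30,G3,16.5), (30,G4,16.5)
Step 2: Sum ranks within each group.
R_1 = 10 (n_1 = 3)
R_2 = 42.5 (n_2 = 5)
R_3 = 38 (n_3 = 4)
R_4 = 62.5 (n_4 = 5)
Step 3: H = 12/(N(N+1)) * sum(R_i^2/n_i) - 3(N+1)
     = 12/(17*18) * (10^2/3 + 42.5^2/5 + 38^2/4 + 62.5^2/5) - 3*18
     = 0.039216 * 1536.83 - 54
     = 6.267974.
Step 4: Ties present; correction factor C = 1 - 24/(17^3 - 17) = 0.995098. Corrected H = 6.267974 / 0.995098 = 6.298851.
Step 5: Under H0, H ~ chi^2(3); p-value = 0.097942.
Step 6: alpha = 0.1. reject H0.

H = 6.2989, df = 3, p = 0.097942, reject H0.


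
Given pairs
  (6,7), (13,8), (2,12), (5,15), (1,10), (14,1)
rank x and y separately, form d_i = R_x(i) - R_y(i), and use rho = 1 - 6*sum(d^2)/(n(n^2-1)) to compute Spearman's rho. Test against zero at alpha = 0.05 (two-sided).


Step 1: Rank x and y separately (midranks; no ties here).
rank(x): 6->4, 13->5, 2->2, 5->3, 1->1, 14->6
rank(y): 7->2, 8->3, 12->5, 15->6, 10->4, 1->1
Step 2: d_i = R_x(i) - R_y(i); compute d_i^2.
  (4-2)^2=4, (5-3)^2=4, (2-5)^2=9, (3-6)^2=9, (1-4)^2=9, (6-1)^2=25
sum(d^2) = 60.
Step 3: rho = 1 - 6*60 / (6*(6^2 - 1)) = 1 - 360/210 = -0.714286.
Step 4: Under H0, t = rho * sqrt((n-2)/(1-rho^2)) = -2.0412 ~ t(4).
Step 5: Two-sided p-value from the t-distribution with 4 df = 0.110787.
Step 6: alpha = 0.05. fail to reject H0.

rho = -0.7143, p = 0.110787, fail to reject H0 at alpha = 0.05.


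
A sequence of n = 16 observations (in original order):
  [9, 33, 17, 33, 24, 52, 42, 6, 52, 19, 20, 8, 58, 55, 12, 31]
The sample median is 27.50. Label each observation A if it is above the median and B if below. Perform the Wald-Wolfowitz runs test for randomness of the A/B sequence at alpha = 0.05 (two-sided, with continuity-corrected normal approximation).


Step 1: Compute median = 27.50; label A = above, B = below.
Labels in order: BABABAABABBBAABA  (n_A = 8, n_B = 8)
Step 2: Count runs R = 12.
Step 3: Under H0 (random ordering), E[R] = 2*n_A*n_B/(n_A+n_B) + 1 = 2*8*8/16 + 1 = 9.0000.
        Var[R] = 2*n_A*n_B*(2*n_A*n_B - n_A - n_B) / ((n_A+n_B)^2 * (n_A+n_B-1)) = 14336/3840 = 3.7333.
        SD[R] = 1.9322.
Step 4: Continuity-corrected z = (R - 0.5 - E[R]) / SD[R] = (12 - 0.5 - 9.0000) / 1.9322 = 1.2939.
Step 5: Two-sided p-value via normal approximation = 2*(1 - Phi(|z|)) = 0.195709.
Step 6: alpha = 0.05. fail to reject H0.

R = 12, z = 1.2939, p = 0.195709, fail to reject H0.


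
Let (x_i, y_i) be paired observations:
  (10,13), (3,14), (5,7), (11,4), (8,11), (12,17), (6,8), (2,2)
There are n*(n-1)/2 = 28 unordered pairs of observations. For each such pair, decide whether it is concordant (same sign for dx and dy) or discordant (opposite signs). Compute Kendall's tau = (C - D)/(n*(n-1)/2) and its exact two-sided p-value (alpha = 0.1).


Step 1: Enumerate the 28 unordered pairs (i,j) with i<j and classify each by sign(x_j-x_i) * sign(y_j-y_i).
  (1,2):dx=-7,dy=+1->D; (1,3):dx=-5,dy=-6->C; (1,4):dx=+1,dy=-9->D; (1,5):dx=-2,dy=-2->C
  (1,6):dx=+2,dy=+4->C; (1,7):dx=-4,dy=-5->C; (1,8):dx=-8,dy=-11->C; (2,3):dx=+2,dy=-7->D
  (2,4):dx=+8,dy=-10->D; (2,5):dx=+5,dy=-3->D; (2,6):dx=+9,dy=+3->C; (2,7):dx=+3,dy=-6->D
  (2,8):dx=-1,dy=-12->C; (3,4):dx=+6,dy=-3->D; (3,5):dx=+3,dy=+4->C; (3,6):dx=+7,dy=+10->C
  (3,7):dx=+1,dy=+1->C; (3,8):dx=-3,dy=-5->C; (4,5):dx=-3,dy=+7->D; (4,6):dx=+1,dy=+13->C
  (4,7):dx=-5,dy=+4->D; (4,8):dx=-9,dy=-2->C; (5,6):dx=+4,dy=+6->C; (5,7):dx=-2,dy=-3->C
  (5,8):dx=-6,dy=-9->C; (6,7):dx=-6,dy=-9->C; (6,8):dx=-10,dy=-15->C; (7,8):dx=-4,dy=-6->C
Step 2: C = 19, D = 9, total pairs = 28.
Step 3: tau = (C - D)/(n(n-1)/2) = (19 - 9)/28 = 0.357143.
Step 4: Exact two-sided p-value (enumerate n! = 40320 permutations of y under H0): p = 0.275099.
Step 5: alpha = 0.1. fail to reject H0.

tau_b = 0.3571 (C=19, D=9), p = 0.275099, fail to reject H0.


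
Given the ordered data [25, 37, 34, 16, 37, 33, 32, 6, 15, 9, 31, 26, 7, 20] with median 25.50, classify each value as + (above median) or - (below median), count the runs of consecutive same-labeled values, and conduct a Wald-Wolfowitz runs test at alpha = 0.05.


Step 1: Compute median = 25.50; label A = above, B = below.
Labels in order: BAABAAABBBAABB  (n_A = 7, n_B = 7)
Step 2: Count runs R = 7.
Step 3: Under H0 (random ordering), E[R] = 2*n_A*n_B/(n_A+n_B) + 1 = 2*7*7/14 + 1 = 8.0000.
        Var[R] = 2*n_A*n_B*(2*n_A*n_B - n_A - n_B) / ((n_A+n_B)^2 * (n_A+n_B-1)) = 8232/2548 = 3.2308.
        SD[R] = 1.7974.
Step 4: Continuity-corrected z = (R + 0.5 - E[R]) / SD[R] = (7 + 0.5 - 8.0000) / 1.7974 = -0.2782.
Step 5: Two-sided p-value via normal approximation = 2*(1 - Phi(|z|)) = 0.780879.
Step 6: alpha = 0.05. fail to reject H0.

R = 7, z = -0.2782, p = 0.780879, fail to reject H0.


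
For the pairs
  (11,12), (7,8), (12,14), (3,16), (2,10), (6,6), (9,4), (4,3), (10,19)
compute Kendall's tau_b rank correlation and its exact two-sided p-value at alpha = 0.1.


Step 1: Enumerate the 36 unordered pairs (i,j) with i<j and classify each by sign(x_j-x_i) * sign(y_j-y_i).
  (1,2):dx=-4,dy=-4->C; (1,3):dx=+1,dy=+2->C; (1,4):dx=-8,dy=+4->D; (1,5):dx=-9,dy=-2->C
  (1,6):dx=-5,dy=-6->C; (1,7):dx=-2,dy=-8->C; (1,8):dx=-7,dy=-9->C; (1,9):dx=-1,dy=+7->D
  (2,3):dx=+5,dy=+6->C; (2,4):dx=-4,dy=+8->D; (2,5):dx=-5,dy=+2->D; (2,6):dx=-1,dy=-2->C
  (2,7):dx=+2,dy=-4->D; (2,8):dx=-3,dy=-5->C; (2,9):dx=+3,dy=+11->C; (3,4):dx=-9,dy=+2->D
  (3,5):dx=-10,dy=-4->C; (3,6):dx=-6,dy=-8->C; (3,7):dx=-3,dy=-10->C; (3,8):dx=-8,dy=-11->C
  (3,9):dx=-2,dy=+5->D; (4,5):dx=-1,dy=-6->C; (4,6):dx=+3,dy=-10->D; (4,7):dx=+6,dy=-12->D
  (4,8):dx=+1,dy=-13->D; (4,9):dx=+7,dy=+3->C; (5,6):dx=+4,dy=-4->D; (5,7):dx=+7,dy=-6->D
  (5,8):dx=+2,dy=-7->D; (5,9):dx=+8,dy=+9->C; (6,7):dx=+3,dy=-2->D; (6,8):dx=-2,dy=-3->C
  (6,9):dx=+4,dy=+13->C; (7,8):dx=-5,dy=-1->C; (7,9):dx=+1,dy=+15->C; (8,9):dx=+6,dy=+16->C
Step 2: C = 22, D = 14, total pairs = 36.
Step 3: tau = (C - D)/(n(n-1)/2) = (22 - 14)/36 = 0.222222.
Step 4: Exact two-sided p-value (enumerate n! = 362880 permutations of y under H0): p = 0.476709.
Step 5: alpha = 0.1. fail to reject H0.

tau_b = 0.2222 (C=22, D=14), p = 0.476709, fail to reject H0.


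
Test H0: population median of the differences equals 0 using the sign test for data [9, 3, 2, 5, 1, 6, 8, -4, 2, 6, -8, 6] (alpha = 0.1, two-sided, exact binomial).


Step 1: Discard zero differences. Original n = 12; n_eff = number of nonzero differences = 12.
Nonzero differences (with sign): +9, +3, +2, +5, +1, +6, +8, -4, +2, +6, -8, +6
Step 2: Count signs: positive = 10, negative = 2.
Step 3: Under H0: P(positive) = 0.5, so the number of positives S ~ Bin(12, 0.5).
Step 4: Two-sided exact p-value = sum of Bin(12,0.5) probabilities at or below the observed probability = 0.038574.
Step 5: alpha = 0.1. reject H0.

n_eff = 12, pos = 10, neg = 2, p = 0.038574, reject H0.


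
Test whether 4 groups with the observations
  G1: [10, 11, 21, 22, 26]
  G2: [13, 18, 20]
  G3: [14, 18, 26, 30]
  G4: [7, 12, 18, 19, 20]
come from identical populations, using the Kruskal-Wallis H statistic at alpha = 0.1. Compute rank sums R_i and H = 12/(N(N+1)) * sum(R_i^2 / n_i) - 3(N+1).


Step 1: Combine all N = 17 observations and assign midranks.
sorted (value, group, rank): (7,G4,1), (10,G1,2), (11,G1,3), (12,G4,4), (13,G2,5), (14,G3,6), (18,G2,8), (18,G3,8), (18,G4,8), (19,G4,10), (20,G2,11.5), (20,G4,11.5), (21,G1,13), (22,G1,14), (26,G1,15.5), (26,G3,15.5), (30,G3,17)
Step 2: Sum ranks within each group.
R_1 = 47.5 (n_1 = 5)
R_2 = 24.5 (n_2 = 3)
R_3 = 46.5 (n_3 = 4)
R_4 = 34.5 (n_4 = 5)
Step 3: H = 12/(N(N+1)) * sum(R_i^2/n_i) - 3(N+1)
     = 12/(17*18) * (47.5^2/5 + 24.5^2/3 + 46.5^2/4 + 34.5^2/5) - 3*18
     = 0.039216 * 1429.95 - 54
     = 2.076307.
Step 4: Ties present; correction factor C = 1 - 36/(17^3 - 17) = 0.992647. Corrected H = 2.076307 / 0.992647 = 2.091687.
Step 5: Under H0, H ~ chi^2(3); p-value = 0.553596.
Step 6: alpha = 0.1. fail to reject H0.

H = 2.0917, df = 3, p = 0.553596, fail to reject H0.


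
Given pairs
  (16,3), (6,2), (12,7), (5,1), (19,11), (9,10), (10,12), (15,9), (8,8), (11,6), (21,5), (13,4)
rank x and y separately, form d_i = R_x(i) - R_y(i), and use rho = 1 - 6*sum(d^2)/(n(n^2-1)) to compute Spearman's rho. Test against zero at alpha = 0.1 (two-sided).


Step 1: Rank x and y separately (midranks; no ties here).
rank(x): 16->10, 6->2, 12->7, 5->1, 19->11, 9->4, 10->5, 15->9, 8->3, 11->6, 21->12, 13->8
rank(y): 3->3, 2->2, 7->7, 1->1, 11->11, 10->10, 12->12, 9->9, 8->8, 6->6, 5->5, 4->4
Step 2: d_i = R_x(i) - R_y(i); compute d_i^2.
  (10-3)^2=49, (2-2)^2=0, (7-7)^2=0, (1-1)^2=0, (11-11)^2=0, (4-10)^2=36, (5-12)^2=49, (9-9)^2=0, (3-8)^2=25, (6-6)^2=0, (12-5)^2=49, (8-4)^2=16
sum(d^2) = 224.
Step 3: rho = 1 - 6*224 / (12*(12^2 - 1)) = 1 - 1344/1716 = 0.216783.
Step 4: Under H0, t = rho * sqrt((n-2)/(1-rho^2)) = 0.7022 ~ t(10).
Step 5: Two-sided p-value from the t-distribution with 10 df = 0.498556.
Step 6: alpha = 0.1. fail to reject H0.

rho = 0.2168, p = 0.498556, fail to reject H0 at alpha = 0.1.


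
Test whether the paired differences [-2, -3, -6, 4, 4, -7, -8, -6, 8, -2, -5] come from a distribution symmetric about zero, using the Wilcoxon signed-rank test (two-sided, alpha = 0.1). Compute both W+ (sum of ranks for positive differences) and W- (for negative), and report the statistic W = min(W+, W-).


Step 1: Drop any zero differences (none here) and take |d_i|.
|d| = [2, 3, 6, 4, 4, 7, 8, 6, 8, 2, 5]
Step 2: Midrank |d_i| (ties get averaged ranks).
ranks: |2|->1.5, |3|->3, |6|->7.5, |4|->4.5, |4|->4.5, |7|->9, |8|->10.5, |6|->7.5, |8|->10.5, |2|->1.5, |5|->6
Step 3: Attach original signs; sum ranks with positive sign and with negative sign.
W+ = 4.5 + 4.5 + 10.5 = 19.5
W- = 1.5 + 3 + 7.5 + 9 + 10.5 + 7.5 + 1.5 + 6 = 46.5
(Check: W+ + W- = 66 should equal n(n+1)/2 = 66.)
Step 4: Test statistic W = min(W+, W-) = 19.5.
Step 5: Ties in |d|, so use the tie-corrected normal approximation.
        E[W] = n(n+1)/4 = 11*12/4 = 33.
        Tie groups: |d|=2 (t=2), |d|=4 (t=2), |d|=6 (t=2), |d|=8 (t=2); sum(t^3 - t) = 24.
        Var[W] = n(n+1)(2n+1)/24 - sum(t^3-t)/48 = 3036/24 - 24/48 = 126.
        z = (W - E[W]) / sqrt(Var[W]) = (19.5 - 33) / 11.2250 = -1.2027.
        Two-sided p = 2*Phi(z) = 0.229102.
Step 6: alpha = 0.1. fail to reject H0.

W+ = 19.5, W- = 46.5, W = min = 19.5, p = 0.229102, fail to reject H0.


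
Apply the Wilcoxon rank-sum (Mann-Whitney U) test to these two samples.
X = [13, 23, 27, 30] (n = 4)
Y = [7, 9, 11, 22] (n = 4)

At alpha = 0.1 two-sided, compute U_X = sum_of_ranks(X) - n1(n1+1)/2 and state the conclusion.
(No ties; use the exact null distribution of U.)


Step 1: Combine and sort all 8 observations; assign midranks.
sorted (value, group): (7,Y), (9,Y), (11,Y), (13,X), (22,Y), (23,X), (27,X), (30,X)
ranks: 7->1, 9->2, 11->3, 13->4, 22->5, 23->6, 27->7, 30->8
Step 2: Rank sum for X: R1 = 4 + 6 + 7 + 8 = 25.
Step 3: U_X = R1 - n1(n1+1)/2 = 25 - 4*5/2 = 25 - 10 = 15.
       U_Y = n1*n2 - U_X = 16 - 15 = 1.
Step 4: No ties, so the exact null distribution of U (based on enumerating the C(8,4) = 70 equally likely rank assignments) gives the two-sided p-value.
Step 5: p-value = 0.057143; compare to alpha = 0.1. reject H0.

U_X = 15, p = 0.057143, reject H0 at alpha = 0.1.


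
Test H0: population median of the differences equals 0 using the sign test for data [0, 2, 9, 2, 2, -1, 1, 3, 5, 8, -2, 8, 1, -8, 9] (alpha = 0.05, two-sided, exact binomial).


Step 1: Discard zero differences. Original n = 15; n_eff = number of nonzero differences = 14.
Nonzero differences (with sign): +2, +9, +2, +2, -1, +1, +3, +5, +8, -2, +8, +1, -8, +9
Step 2: Count signs: positive = 11, negative = 3.
Step 3: Under H0: P(positive) = 0.5, so the number of positives S ~ Bin(14, 0.5).
Step 4: Two-sided exact p-value = sum of Bin(14,0.5) probabilities at or below the observed probability = 0.057373.
Step 5: alpha = 0.05. fail to reject H0.

n_eff = 14, pos = 11, neg = 3, p = 0.057373, fail to reject H0.


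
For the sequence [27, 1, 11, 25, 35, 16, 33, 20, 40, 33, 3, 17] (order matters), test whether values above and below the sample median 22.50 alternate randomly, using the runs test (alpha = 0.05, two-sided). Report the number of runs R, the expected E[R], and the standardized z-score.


Step 1: Compute median = 22.50; label A = above, B = below.
Labels in order: ABBAABABAABB  (n_A = 6, n_B = 6)
Step 2: Count runs R = 8.
Step 3: Under H0 (random ordering), E[R] = 2*n_A*n_B/(n_A+n_B) + 1 = 2*6*6/12 + 1 = 7.0000.
        Var[R] = 2*n_A*n_B*(2*n_A*n_B - n_A - n_B) / ((n_A+n_B)^2 * (n_A+n_B-1)) = 4320/1584 = 2.7273.
        SD[R] = 1.6514.
Step 4: Continuity-corrected z = (R - 0.5 - E[R]) / SD[R] = (8 - 0.5 - 7.0000) / 1.6514 = 0.3028.
Step 5: Two-sided p-value via normal approximation = 2*(1 - Phi(|z|)) = 0.762069.
Step 6: alpha = 0.05. fail to reject H0.

R = 8, z = 0.3028, p = 0.762069, fail to reject H0.


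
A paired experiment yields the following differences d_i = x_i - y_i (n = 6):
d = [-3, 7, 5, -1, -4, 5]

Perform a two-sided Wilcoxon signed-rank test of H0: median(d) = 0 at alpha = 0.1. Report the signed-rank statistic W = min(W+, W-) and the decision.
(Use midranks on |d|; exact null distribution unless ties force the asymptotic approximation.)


Step 1: Drop any zero differences (none here) and take |d_i|.
|d| = [3, 7, 5, 1, 4, 5]
Step 2: Midrank |d_i| (ties get averaged ranks).
ranks: |3|->2, |7|->6, |5|->4.5, |1|->1, |4|->3, |5|->4.5
Step 3: Attach original signs; sum ranks with positive sign and with negative sign.
W+ = 6 + 4.5 + 4.5 = 15
W- = 2 + 1 + 3 = 6
(Check: W+ + W- = 21 should equal n(n+1)/2 = 21.)
Step 4: Test statistic W = min(W+, W-) = 6.
Step 5: Ties in |d|, so use the tie-corrected normal approximation.
        E[W] = n(n+1)/4 = 6*7/4 = 10.5.
        Tie groups: |d|=5 (t=2); sum(t^3 - t) = 6.
        Var[W] = n(n+1)(2n+1)/24 - sum(t^3-t)/48 = 546/24 - 6/48 = 22.625.
        z = (W - E[W]) / sqrt(Var[W]) = (6 - 10.5) / 4.7566 = -0.9461.
        Two-sided p = 2*Phi(z) = 0.344118.
Step 6: alpha = 0.1. fail to reject H0.

W+ = 15, W- = 6, W = min = 6, p = 0.344118, fail to reject H0.


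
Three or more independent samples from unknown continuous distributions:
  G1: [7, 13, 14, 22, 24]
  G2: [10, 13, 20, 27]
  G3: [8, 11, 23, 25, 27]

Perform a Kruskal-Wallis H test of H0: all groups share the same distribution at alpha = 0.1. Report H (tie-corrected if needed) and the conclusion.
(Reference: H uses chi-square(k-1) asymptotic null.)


Step 1: Combine all N = 14 observations and assign midranks.
sorted (value, group, rank): (7,G1,1), (8,G3,2), (10,G2,3), (11,G3,4), (13,G1,5.5), (13,G2,5.5), (14,G1,7), (20,G2,8), (22,G1,9), (23,G3,10), (24,G1,11), (25,G3,12), (27,G2,13.5), (27,G3,13.5)
Step 2: Sum ranks within each group.
R_1 = 33.5 (n_1 = 5)
R_2 = 30 (n_2 = 4)
R_3 = 41.5 (n_3 = 5)
Step 3: H = 12/(N(N+1)) * sum(R_i^2/n_i) - 3(N+1)
     = 12/(14*15) * (33.5^2/5 + 30^2/4 + 41.5^2/5) - 3*15
     = 0.057143 * 793.9 - 45
     = 0.365714.
Step 4: Ties present; correction factor C = 1 - 12/(14^3 - 14) = 0.995604. Corrected H = 0.365714 / 0.995604 = 0.367329.
Step 5: Under H0, H ~ chi^2(2); p-value = 0.832215.
Step 6: alpha = 0.1. fail to reject H0.

H = 0.3673, df = 2, p = 0.832215, fail to reject H0.


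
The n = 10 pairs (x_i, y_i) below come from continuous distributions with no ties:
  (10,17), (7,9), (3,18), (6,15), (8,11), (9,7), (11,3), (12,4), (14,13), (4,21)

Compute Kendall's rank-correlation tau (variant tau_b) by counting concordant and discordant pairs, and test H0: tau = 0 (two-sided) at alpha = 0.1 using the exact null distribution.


Step 1: Enumerate the 45 unordered pairs (i,j) with i<j and classify each by sign(x_j-x_i) * sign(y_j-y_i).
  (1,2):dx=-3,dy=-8->C; (1,3):dx=-7,dy=+1->D; (1,4):dx=-4,dy=-2->C; (1,5):dx=-2,dy=-6->C
  (1,6):dx=-1,dy=-10->C; (1,7):dx=+1,dy=-14->D; (1,8):dx=+2,dy=-13->D; (1,9):dx=+4,dy=-4->D
  (1,10):dx=-6,dy=+4->D; (2,3):dx=-4,dy=+9->D; (2,4):dx=-1,dy=+6->D; (2,5):dx=+1,dy=+2->C
  (2,6):dx=+2,dy=-2->D; (2,7):dx=+4,dy=-6->D; (2,8):dx=+5,dy=-5->D; (2,9):dx=+7,dy=+4->C
  (2,10):dx=-3,dy=+12->D; (3,4):dx=+3,dy=-3->D; (3,5):dx=+5,dy=-7->D; (3,6):dx=+6,dy=-11->D
  (3,7):dx=+8,dy=-15->D; (3,8):dx=+9,dy=-14->D; (3,9):dx=+11,dy=-5->D; (3,10):dx=+1,dy=+3->C
  (4,5):dx=+2,dy=-4->D; (4,6):dx=+3,dy=-8->D; (4,7):dx=+5,dy=-12->D; (4,8):dx=+6,dy=-11->D
  (4,9):dx=+8,dy=-2->D; (4,10):dx=-2,dy=+6->D; (5,6):dx=+1,dy=-4->D; (5,7):dx=+3,dy=-8->D
  (5,8):dx=+4,dy=-7->D; (5,9):dx=+6,dy=+2->C; (5,10):dx=-4,dy=+10->D; (6,7):dx=+2,dy=-4->D
  (6,8):dx=+3,dy=-3->D; (6,9):dx=+5,dy=+6->C; (6,10):dx=-5,dy=+14->D; (7,8):dx=+1,dy=+1->C
  (7,9):dx=+3,dy=+10->C; (7,10):dx=-7,dy=+18->D; (8,9):dx=+2,dy=+9->C; (8,10):dx=-8,dy=+17->D
  (9,10):dx=-10,dy=+8->D
Step 2: C = 12, D = 33, total pairs = 45.
Step 3: tau = (C - D)/(n(n-1)/2) = (12 - 33)/45 = -0.466667.
Step 4: Exact two-sided p-value (enumerate n! = 3628800 permutations of y under H0): p = 0.072550.
Step 5: alpha = 0.1. reject H0.

tau_b = -0.4667 (C=12, D=33), p = 0.072550, reject H0.


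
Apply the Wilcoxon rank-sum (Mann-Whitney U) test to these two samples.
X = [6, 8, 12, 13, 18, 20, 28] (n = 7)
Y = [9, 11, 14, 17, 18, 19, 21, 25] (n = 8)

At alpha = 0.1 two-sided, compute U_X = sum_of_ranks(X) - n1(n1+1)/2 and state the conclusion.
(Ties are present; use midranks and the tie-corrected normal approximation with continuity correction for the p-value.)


Step 1: Combine and sort all 15 observations; assign midranks.
sorted (value, group): (6,X), (8,X), (9,Y), (11,Y), (12,X), (13,X), (14,Y), (17,Y), (18,X), (18,Y), (19,Y), (20,X), (21,Y), (25,Y), (28,X)
ranks: 6->1, 8->2, 9->3, 11->4, 12->5, 13->6, 14->7, 17->8, 18->9.5, 18->9.5, 19->11, 20->12, 21->13, 25->14, 28->15
Step 2: Rank sum for X: R1 = 1 + 2 + 5 + 6 + 9.5 + 12 + 15 = 50.5.
Step 3: U_X = R1 - n1(n1+1)/2 = 50.5 - 7*8/2 = 50.5 - 28 = 22.5.
       U_Y = n1*n2 - U_X = 56 - 22.5 = 33.5.
Step 4: Ties are present, so use the tie-corrected normal approximation (with continuity correction) for the p-value.
Step 5: p-value = 0.562485; compare to alpha = 0.1. fail to reject H0.

U_X = 22.5, p = 0.562485, fail to reject H0 at alpha = 0.1.


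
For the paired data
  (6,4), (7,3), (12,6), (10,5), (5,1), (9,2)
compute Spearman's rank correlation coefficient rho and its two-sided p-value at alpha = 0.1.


Step 1: Rank x and y separately (midranks; no ties here).
rank(x): 6->2, 7->3, 12->6, 10->5, 5->1, 9->4
rank(y): 4->4, 3->3, 6->6, 5->5, 1->1, 2->2
Step 2: d_i = R_x(i) - R_y(i); compute d_i^2.
  (2-4)^2=4, (3-3)^2=0, (6-6)^2=0, (5-5)^2=0, (1-1)^2=0, (4-2)^2=4
sum(d^2) = 8.
Step 3: rho = 1 - 6*8 / (6*(6^2 - 1)) = 1 - 48/210 = 0.771429.
Step 4: Under H0, t = rho * sqrt((n-2)/(1-rho^2)) = 2.4247 ~ t(4).
Step 5: Two-sided p-value from the t-distribution with 4 df = 0.072397.
Step 6: alpha = 0.1. reject H0.

rho = 0.7714, p = 0.072397, reject H0 at alpha = 0.1.


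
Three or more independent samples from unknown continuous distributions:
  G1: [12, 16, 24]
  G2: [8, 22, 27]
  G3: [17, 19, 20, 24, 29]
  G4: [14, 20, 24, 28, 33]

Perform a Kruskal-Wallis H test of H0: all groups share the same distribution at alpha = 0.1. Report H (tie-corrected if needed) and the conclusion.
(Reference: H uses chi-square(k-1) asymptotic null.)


Step 1: Combine all N = 16 observations and assign midranks.
sorted (value, group, rank): (8,G2,1), (12,G1,2), (14,G4,3), (16,G1,4), (17,G3,5), (19,G3,6), (20,G3,7.5), (20,G4,7.5), (22,G2,9), (24,G1,11), (24,G3,11), (24,G4,11), (27,G2,13), (28,G4,14), (29,G3,15), (33,G4,16)
Step 2: Sum ranks within each group.
R_1 = 17 (n_1 = 3)
R_2 = 23 (n_2 = 3)
R_3 = 44.5 (n_3 = 5)
R_4 = 51.5 (n_4 = 5)
Step 3: H = 12/(N(N+1)) * sum(R_i^2/n_i) - 3(N+1)
     = 12/(16*17) * (17^2/3 + 23^2/3 + 44.5^2/5 + 51.5^2/5) - 3*17
     = 0.044118 * 1199.17 - 51
     = 1.904412.
Step 4: Ties present; correction factor C = 1 - 30/(16^3 - 16) = 0.992647. Corrected H = 1.904412 / 0.992647 = 1.918519.
Step 5: Under H0, H ~ chi^2(3); p-value = 0.589489.
Step 6: alpha = 0.1. fail to reject H0.

H = 1.9185, df = 3, p = 0.589489, fail to reject H0.


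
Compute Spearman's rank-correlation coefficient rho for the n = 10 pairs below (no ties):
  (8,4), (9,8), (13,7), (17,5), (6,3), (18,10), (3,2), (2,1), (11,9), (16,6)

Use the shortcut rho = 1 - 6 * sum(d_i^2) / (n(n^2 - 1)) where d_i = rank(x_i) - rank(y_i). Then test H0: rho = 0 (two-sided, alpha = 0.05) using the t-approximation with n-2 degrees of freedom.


Step 1: Rank x and y separately (midranks; no ties here).
rank(x): 8->4, 9->5, 13->7, 17->9, 6->3, 18->10, 3->2, 2->1, 11->6, 16->8
rank(y): 4->4, 8->8, 7->7, 5->5, 3->3, 10->10, 2->2, 1->1, 9->9, 6->6
Step 2: d_i = R_x(i) - R_y(i); compute d_i^2.
  (4-4)^2=0, (5-8)^2=9, (7-7)^2=0, (9-5)^2=16, (3-3)^2=0, (10-10)^2=0, (2-2)^2=0, (1-1)^2=0, (6-9)^2=9, (8-6)^2=4
sum(d^2) = 38.
Step 3: rho = 1 - 6*38 / (10*(10^2 - 1)) = 1 - 228/990 = 0.769697.
Step 4: Under H0, t = rho * sqrt((n-2)/(1-rho^2)) = 3.4101 ~ t(8).
Step 5: Two-sided p-value from the t-distribution with 8 df = 0.009222.
Step 6: alpha = 0.05. reject H0.

rho = 0.7697, p = 0.009222, reject H0 at alpha = 0.05.


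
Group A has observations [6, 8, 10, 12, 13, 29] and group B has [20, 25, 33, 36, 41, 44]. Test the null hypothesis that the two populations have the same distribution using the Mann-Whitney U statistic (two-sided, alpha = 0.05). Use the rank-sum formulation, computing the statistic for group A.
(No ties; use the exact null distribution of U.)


Step 1: Combine and sort all 12 observations; assign midranks.
sorted (value, group): (6,X), (8,X), (10,X), (12,X), (13,X), (20,Y), (25,Y), (29,X), (33,Y), (36,Y), (41,Y), (44,Y)
ranks: 6->1, 8->2, 10->3, 12->4, 13->5, 20->6, 25->7, 29->8, 33->9, 36->10, 41->11, 44->12
Step 2: Rank sum for X: R1 = 1 + 2 + 3 + 4 + 5 + 8 = 23.
Step 3: U_X = R1 - n1(n1+1)/2 = 23 - 6*7/2 = 23 - 21 = 2.
       U_Y = n1*n2 - U_X = 36 - 2 = 34.
Step 4: No ties, so the exact null distribution of U (based on enumerating the C(12,6) = 924 equally likely rank assignments) gives the two-sided p-value.
Step 5: p-value = 0.008658; compare to alpha = 0.05. reject H0.

U_X = 2, p = 0.008658, reject H0 at alpha = 0.05.


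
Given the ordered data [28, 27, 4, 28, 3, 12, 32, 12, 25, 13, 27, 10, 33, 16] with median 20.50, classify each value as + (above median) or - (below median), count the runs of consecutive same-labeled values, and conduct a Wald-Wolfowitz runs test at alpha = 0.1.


Step 1: Compute median = 20.50; label A = above, B = below.
Labels in order: AABABBABABABAB  (n_A = 7, n_B = 7)
Step 2: Count runs R = 12.
Step 3: Under H0 (random ordering), E[R] = 2*n_A*n_B/(n_A+n_B) + 1 = 2*7*7/14 + 1 = 8.0000.
        Var[R] = 2*n_A*n_B*(2*n_A*n_B - n_A - n_B) / ((n_A+n_B)^2 * (n_A+n_B-1)) = 8232/2548 = 3.2308.
        SD[R] = 1.7974.
Step 4: Continuity-corrected z = (R - 0.5 - E[R]) / SD[R] = (12 - 0.5 - 8.0000) / 1.7974 = 1.9472.
Step 5: Two-sided p-value via normal approximation = 2*(1 - Phi(|z|)) = 0.051508.
Step 6: alpha = 0.1. reject H0.

R = 12, z = 1.9472, p = 0.051508, reject H0.


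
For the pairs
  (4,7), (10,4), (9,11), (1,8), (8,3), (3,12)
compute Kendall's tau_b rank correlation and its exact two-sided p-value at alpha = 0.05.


Step 1: Enumerate the 15 unordered pairs (i,j) with i<j and classify each by sign(x_j-x_i) * sign(y_j-y_i).
  (1,2):dx=+6,dy=-3->D; (1,3):dx=+5,dy=+4->C; (1,4):dx=-3,dy=+1->D; (1,5):dx=+4,dy=-4->D
  (1,6):dx=-1,dy=+5->D; (2,3):dx=-1,dy=+7->D; (2,4):dx=-9,dy=+4->D; (2,5):dx=-2,dy=-1->C
  (2,6):dx=-7,dy=+8->D; (3,4):dx=-8,dy=-3->C; (3,5):dx=-1,dy=-8->C; (3,6):dx=-6,dy=+1->D
  (4,5):dx=+7,dy=-5->D; (4,6):dx=+2,dy=+4->C; (5,6):dx=-5,dy=+9->D
Step 2: C = 5, D = 10, total pairs = 15.
Step 3: tau = (C - D)/(n(n-1)/2) = (5 - 10)/15 = -0.333333.
Step 4: Exact two-sided p-value (enumerate n! = 720 permutations of y under H0): p = 0.469444.
Step 5: alpha = 0.05. fail to reject H0.

tau_b = -0.3333 (C=5, D=10), p = 0.469444, fail to reject H0.
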